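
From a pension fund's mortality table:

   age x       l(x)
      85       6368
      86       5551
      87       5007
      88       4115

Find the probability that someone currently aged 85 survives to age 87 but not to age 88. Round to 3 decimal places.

This is the probability of reaching 87 but not 88, conditional on being alive at 85: (l(87) − l(88)) / l(85).
= (5007 − 4115) / 6368 = 892 / 6368 = 0.140075.

0.140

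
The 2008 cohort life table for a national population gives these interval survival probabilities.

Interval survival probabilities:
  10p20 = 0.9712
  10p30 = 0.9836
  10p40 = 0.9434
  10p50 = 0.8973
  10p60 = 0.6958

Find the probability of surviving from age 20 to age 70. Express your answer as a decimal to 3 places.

Survival from 20 to 70 is the product of surviving each interval: 0.9712 × 0.9836 × 0.9434 × 0.8973 × 0.6958.
= 0.562659.

0.563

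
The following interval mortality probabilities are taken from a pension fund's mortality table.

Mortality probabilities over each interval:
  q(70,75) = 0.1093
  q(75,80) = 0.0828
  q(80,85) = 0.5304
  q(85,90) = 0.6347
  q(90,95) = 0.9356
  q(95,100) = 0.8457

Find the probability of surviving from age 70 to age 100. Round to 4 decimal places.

0.0014

Survival from 70 to 100 is the product of surviving each interval: (1 − 0.1093) × (1 − 0.0828) × (1 − 0.5304) × (1 − 0.6347) × (1 − 0.9356) × (1 − 0.8457).
= 0.8907 × 0.9172 × 0.4696 × 0.3653 × 0.0644 × 0.1543 = 0.001393.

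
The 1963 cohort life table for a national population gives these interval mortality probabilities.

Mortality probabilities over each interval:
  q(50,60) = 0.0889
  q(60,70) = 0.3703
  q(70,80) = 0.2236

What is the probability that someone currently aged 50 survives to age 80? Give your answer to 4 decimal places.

0.4454

Survival from 50 to 80 is the product of surviving each interval: (1 − 0.0889) × (1 − 0.3703) × (1 − 0.2236).
= 0.9111 × 0.6297 × 0.7764 = 0.445436.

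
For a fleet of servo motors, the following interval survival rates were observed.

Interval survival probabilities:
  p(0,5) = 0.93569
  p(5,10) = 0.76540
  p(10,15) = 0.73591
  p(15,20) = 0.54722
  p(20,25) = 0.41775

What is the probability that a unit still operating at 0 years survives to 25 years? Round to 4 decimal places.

The overall survival probability is 0.93569 × 0.76540 × 0.73591 × 0.54722 × 0.41775.
= 0.120482.

0.1205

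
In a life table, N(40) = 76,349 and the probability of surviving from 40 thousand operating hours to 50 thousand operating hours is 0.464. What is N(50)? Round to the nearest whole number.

35426

N(50) = N(40) × p = 76,349 × 0.464 = 35426.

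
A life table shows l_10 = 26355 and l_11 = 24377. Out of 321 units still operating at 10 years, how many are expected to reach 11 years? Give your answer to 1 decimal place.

The relevant probability is 24377/26355 = 0.924948.
Expected number = 321 × 0.924948 = 296.9.

296.9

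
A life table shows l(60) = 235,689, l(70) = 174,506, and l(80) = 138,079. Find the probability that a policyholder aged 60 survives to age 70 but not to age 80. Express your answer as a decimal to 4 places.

0.1546

This is the probability of reaching 70 but not 80, conditional on being alive at 60: (l(70) − l(80)) / l(60).
= (174,506 − 138,079) / 235,689 = 36,427 / 235,689 = 0.154555.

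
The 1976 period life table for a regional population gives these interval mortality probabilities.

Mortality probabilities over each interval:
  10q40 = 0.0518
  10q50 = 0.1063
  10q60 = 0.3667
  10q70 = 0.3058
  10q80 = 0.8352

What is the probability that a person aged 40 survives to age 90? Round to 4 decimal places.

0.0614

Survival from 40 to 90 is the product of surviving each interval: (1 − 0.0518) × (1 − 0.1063) × (1 − 0.3667) × (1 − 0.3058) × (1 − 0.8352).
= 0.9482 × 0.8937 × 0.6333 × 0.6942 × 0.1648 = 0.061396.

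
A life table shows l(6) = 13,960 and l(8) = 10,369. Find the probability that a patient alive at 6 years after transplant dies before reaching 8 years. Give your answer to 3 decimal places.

P(die before 8 | alive at 6) = 1 − l(8)/l(6) = 1 − 10,369/13,960 = (3,591)/13,960 = 0.257235.

0.257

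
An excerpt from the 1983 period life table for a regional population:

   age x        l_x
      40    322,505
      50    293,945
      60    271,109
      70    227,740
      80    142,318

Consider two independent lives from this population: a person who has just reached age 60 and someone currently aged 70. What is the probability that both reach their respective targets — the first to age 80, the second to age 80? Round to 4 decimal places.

0.3280

p₁ = l_80/l_60 = 142,318/271,109 = 0.524948; p₂ = l_80/l_70 = 142,318/227,740 = 0.624914.
P(both) = p₁ × p₂ = 0.524948 × 0.624914 = 0.328047.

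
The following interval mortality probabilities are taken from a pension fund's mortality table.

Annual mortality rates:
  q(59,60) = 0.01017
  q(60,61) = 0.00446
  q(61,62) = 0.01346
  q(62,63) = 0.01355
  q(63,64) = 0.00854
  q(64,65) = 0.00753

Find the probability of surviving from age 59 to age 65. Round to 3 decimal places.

The overall survival probability is (1 − 0.01017) × (1 − 0.00446) × (1 − 0.01346) × (1 − 0.01355) × (1 − 0.00854) × (1 − 0.00753).
= 0.98983 × 0.99554 × 0.98654 × 0.98645 × 0.99146 × 0.99247 = 0.943630.

0.944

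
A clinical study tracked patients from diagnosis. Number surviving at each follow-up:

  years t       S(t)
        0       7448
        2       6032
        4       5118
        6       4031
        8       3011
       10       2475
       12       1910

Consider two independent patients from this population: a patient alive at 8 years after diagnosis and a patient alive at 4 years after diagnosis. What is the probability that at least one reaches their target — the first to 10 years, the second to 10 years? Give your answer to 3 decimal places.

0.908

p₁ = S(10)/S(8) = 2475/3011 = 0.821986; p₂ = S(10)/S(4) = 2475/5118 = 0.483587.
P(at least one) = 1 − (1−p₁)(1−p₂) = 1 − 0.178014 × 0.516413 = 0.908071.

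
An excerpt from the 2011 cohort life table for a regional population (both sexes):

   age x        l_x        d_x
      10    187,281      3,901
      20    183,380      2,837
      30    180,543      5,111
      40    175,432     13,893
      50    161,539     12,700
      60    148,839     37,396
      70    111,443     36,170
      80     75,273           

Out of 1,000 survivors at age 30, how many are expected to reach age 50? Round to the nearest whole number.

895

The relevant probability is 161,539/180,543 = 0.894740.
Expected number = 1,000 × 0.894740 = 895.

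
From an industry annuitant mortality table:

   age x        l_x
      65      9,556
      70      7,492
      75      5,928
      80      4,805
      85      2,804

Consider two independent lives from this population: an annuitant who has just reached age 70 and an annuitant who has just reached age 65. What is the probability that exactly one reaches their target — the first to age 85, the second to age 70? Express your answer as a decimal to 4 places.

p₁ = l_85/l_70 = 2,804/7,492 = 0.374266; p₂ = l_70/l_65 = 7,492/9,556 = 0.784010.
P(exactly one) = p₁(1−p₂) + (1−p₁)p₂ = 0.080838 + 0.490582 = 0.571419.

0.5714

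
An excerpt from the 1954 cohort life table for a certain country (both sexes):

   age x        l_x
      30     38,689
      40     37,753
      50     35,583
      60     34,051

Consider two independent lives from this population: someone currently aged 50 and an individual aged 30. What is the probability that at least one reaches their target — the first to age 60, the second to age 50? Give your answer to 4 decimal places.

p₁ = l_60/l_50 = 34,051/35,583 = 0.956946; p₂ = l_50/l_30 = 35,583/38,689 = 0.919719.
P(at least one) = 1 − (1−p₁)(1−p₂) = 1 − 0.043054 × 0.080281 = 0.996544.

0.9965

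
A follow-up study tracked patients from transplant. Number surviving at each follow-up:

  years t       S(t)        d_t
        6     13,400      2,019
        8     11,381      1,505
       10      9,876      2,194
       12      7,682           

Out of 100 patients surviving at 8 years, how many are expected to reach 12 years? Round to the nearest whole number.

The relevant probability is 7,682/11,381 = 0.674985.
Expected number = 100 × 0.674985 = 67.

67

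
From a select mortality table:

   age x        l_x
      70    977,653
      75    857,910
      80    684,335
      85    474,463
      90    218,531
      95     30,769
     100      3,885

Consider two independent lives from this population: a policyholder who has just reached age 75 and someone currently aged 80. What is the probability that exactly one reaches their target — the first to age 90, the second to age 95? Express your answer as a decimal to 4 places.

0.2768

p₁ = l_90/l_75 = 218,531/857,910 = 0.254725; p₂ = l_95/l_80 = 30,769/684,335 = 0.044962.
P(exactly one) = p₁(1−p₂) + (1−p₁)p₂ = 0.243272 + 0.033509 = 0.276781.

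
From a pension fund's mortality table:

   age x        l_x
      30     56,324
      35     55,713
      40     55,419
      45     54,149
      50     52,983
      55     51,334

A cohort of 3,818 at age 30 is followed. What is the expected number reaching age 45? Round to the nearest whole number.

3671

The relevant probability is 54,149/56,324 = 0.961384.
Expected number = 3,818 × 0.961384 = 3671.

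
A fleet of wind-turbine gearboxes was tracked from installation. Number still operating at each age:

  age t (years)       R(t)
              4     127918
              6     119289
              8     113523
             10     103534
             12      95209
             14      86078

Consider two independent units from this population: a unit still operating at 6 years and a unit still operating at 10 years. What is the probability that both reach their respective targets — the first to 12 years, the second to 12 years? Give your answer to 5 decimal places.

0.73396

p₁ = R(12)/R(6) = 95209/119289 = 0.798137; p₂ = R(12)/R(10) = 95209/103534 = 0.919592.
P(both) = p₁ × p₂ = 0.798137 × 0.919592 = 0.733960.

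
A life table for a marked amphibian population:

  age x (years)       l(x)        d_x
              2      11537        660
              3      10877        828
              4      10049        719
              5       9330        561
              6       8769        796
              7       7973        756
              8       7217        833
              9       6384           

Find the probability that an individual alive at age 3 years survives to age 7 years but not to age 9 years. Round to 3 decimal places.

0.146

This is the probability of reaching 7 but not 9, conditional on being alive at 3: (l(7) − l(9)) / l(3).
= (7973 − 6384) / 10877 = 1589 / 10877 = 0.146088.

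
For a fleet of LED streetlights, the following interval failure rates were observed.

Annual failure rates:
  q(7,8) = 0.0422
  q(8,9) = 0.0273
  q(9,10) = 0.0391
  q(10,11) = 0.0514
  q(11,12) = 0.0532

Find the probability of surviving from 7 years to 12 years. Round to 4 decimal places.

The overall survival probability is (1 − 0.0422) × (1 − 0.0273) × (1 − 0.0391) × (1 − 0.0514) × (1 − 0.0532).
= 0.9578 × 0.9727 × 0.9609 × 0.9486 × 0.9468 = 0.804032.

0.8040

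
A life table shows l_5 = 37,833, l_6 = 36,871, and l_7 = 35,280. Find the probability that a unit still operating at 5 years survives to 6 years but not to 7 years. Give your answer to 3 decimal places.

This is the probability of reaching 6 but not 7, conditional on being operational at 5: (l_6 − l_7) / l_5.
= (36,871 − 35,280) / 37,833 = 1,591 / 37,833 = 0.042053.

0.042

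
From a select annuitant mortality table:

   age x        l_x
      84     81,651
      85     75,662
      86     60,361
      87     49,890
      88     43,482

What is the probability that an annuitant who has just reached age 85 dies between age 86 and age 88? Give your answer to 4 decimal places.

0.2231

This is the probability of reaching 86 but not 88, conditional on being alive at 85: (l_86 − l_88) / l_85.
= (60,361 − 43,482) / 75,662 = 16,879 / 75,662 = 0.223084.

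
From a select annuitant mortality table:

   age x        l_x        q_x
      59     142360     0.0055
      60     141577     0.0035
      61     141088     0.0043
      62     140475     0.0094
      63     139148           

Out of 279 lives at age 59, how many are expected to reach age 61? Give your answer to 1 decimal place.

276.5

The relevant probability is 141088/142360 = 0.991065.
Expected number = 279 × 0.991065 = 276.5.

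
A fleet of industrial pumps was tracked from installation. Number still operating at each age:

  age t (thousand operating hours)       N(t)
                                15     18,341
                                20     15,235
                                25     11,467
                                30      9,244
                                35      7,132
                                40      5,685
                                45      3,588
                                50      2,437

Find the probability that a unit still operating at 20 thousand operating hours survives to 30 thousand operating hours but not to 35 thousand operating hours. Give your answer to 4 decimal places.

0.1386

This is the probability of reaching 30 but not 35, conditional on being operational at 20: (N(30) − N(35)) / N(20).
= (9,244 − 7,132) / 15,235 = 2,112 / 15,235 = 0.138628.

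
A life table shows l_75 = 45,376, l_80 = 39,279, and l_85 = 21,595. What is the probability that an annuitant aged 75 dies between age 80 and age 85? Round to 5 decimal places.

This is the probability of reaching 80 but not 85, conditional on being alive at 75: (l_80 − l_85) / l_75.
= (39,279 − 21,595) / 45,376 = 17,684 / 45,376 = 0.389721.

0.38972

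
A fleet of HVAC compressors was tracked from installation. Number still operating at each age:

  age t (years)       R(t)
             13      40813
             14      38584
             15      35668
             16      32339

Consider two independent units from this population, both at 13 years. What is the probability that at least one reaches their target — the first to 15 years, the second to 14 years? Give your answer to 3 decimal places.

p₁ = R(15)/R(13) = 35668/40813 = 0.873937; p₂ = R(14)/R(13) = 38584/40813 = 0.945385.
P(at least one) = 1 − (1−p₁)(1−p₂) = 1 − 0.126063 × 0.054615 = 0.993115.

0.993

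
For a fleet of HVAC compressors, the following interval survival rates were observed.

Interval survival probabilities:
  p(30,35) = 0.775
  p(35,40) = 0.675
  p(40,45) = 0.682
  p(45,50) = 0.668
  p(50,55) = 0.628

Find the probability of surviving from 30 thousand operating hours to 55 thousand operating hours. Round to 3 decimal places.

0.150

Chaining the interval survival probabilities: 0.775 × 0.675 × 0.682 × 0.668 × 0.628.
= 0.149667.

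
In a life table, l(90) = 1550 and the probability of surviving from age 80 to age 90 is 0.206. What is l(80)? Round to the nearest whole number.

l(80) = l(90) / p = 1550 / 0.206 = 7524.

7524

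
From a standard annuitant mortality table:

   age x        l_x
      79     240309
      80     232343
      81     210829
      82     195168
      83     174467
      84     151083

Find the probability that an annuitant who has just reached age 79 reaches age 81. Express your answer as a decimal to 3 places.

We want 2p79 = l_81/l_79.
The conditional survival probability is l_81/l_79 = 210829/240309 = 0.877325.

0.877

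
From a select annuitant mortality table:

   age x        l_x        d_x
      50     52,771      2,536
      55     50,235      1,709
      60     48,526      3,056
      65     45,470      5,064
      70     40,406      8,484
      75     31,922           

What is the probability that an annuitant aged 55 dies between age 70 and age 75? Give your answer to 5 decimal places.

0.16889

We want 15|5q55 = (l_70 − l_75)/l_55.
This is the probability of reaching 70 but not 75, conditional on being alive at 55: (l_70 − l_75) / l_55.
= (40,406 − 31,922) / 50,235 = 8,484 / 50,235 = 0.168886.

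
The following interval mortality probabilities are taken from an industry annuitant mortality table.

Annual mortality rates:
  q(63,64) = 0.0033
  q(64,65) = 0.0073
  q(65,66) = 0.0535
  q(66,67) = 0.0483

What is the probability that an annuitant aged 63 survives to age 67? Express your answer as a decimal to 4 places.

Survival from 63 to 67 is the product of surviving each interval: (1 − 0.0033) × (1 − 0.0073) × (1 − 0.0535) × (1 − 0.0483).
= 0.9967 × 0.9927 × 0.9465 × 0.9517 = 0.891257.

0.8913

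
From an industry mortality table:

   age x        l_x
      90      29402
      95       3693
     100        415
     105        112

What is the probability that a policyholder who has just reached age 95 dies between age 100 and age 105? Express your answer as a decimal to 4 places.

0.0820

We want 5|5q95 = (l_100 − l_105)/l_95.
This is the probability of reaching 100 but not 105, conditional on being alive at 95: (l_100 − l_105) / l_95.
= (415 − 112) / 3693 = 303 / 3693 = 0.082047.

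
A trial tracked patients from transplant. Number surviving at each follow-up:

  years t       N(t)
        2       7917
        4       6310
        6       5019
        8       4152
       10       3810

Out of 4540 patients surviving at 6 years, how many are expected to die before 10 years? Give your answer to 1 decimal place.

The relevant probability is 1 − 3810/5019 = 0.240885.
Expected number = 4540 × 0.240885 = 1093.6.

1093.6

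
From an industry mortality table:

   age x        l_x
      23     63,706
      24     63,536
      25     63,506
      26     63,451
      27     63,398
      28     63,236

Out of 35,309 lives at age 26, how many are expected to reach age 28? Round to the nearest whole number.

The relevant probability is 63,236/63,451 = 0.996612.
Expected number = 35,309 × 0.996612 = 35189.

35189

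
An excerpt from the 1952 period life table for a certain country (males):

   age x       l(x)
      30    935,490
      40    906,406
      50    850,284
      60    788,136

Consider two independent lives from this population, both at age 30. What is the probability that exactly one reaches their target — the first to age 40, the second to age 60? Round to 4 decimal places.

0.1788

p₁ = l(40)/l(30) = 906,406/935,490 = 0.968910; p₂ = l(60)/l(30) = 788,136/935,490 = 0.842485.
P(exactly one) = p₁(1−p₂) + (1−p₁)p₂ = 0.152618 + 0.026193 = 0.178811.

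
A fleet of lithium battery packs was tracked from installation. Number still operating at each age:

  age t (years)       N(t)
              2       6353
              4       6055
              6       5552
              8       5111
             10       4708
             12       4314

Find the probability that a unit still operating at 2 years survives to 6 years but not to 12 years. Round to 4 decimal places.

This is the probability of reaching 6 but not 12, conditional on being operational at 2: (N(6) − N(12)) / N(2).
= (5552 − 4314) / 6353 = 1238 / 6353 = 0.194869.

0.1949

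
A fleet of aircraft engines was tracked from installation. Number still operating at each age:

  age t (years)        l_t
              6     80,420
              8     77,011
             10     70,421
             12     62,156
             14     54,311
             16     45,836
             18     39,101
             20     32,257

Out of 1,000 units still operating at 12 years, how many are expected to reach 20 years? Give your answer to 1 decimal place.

519.0

The relevant probability is 32,257/62,156 = 0.518968.
Expected number = 1,000 × 0.518968 = 519.0.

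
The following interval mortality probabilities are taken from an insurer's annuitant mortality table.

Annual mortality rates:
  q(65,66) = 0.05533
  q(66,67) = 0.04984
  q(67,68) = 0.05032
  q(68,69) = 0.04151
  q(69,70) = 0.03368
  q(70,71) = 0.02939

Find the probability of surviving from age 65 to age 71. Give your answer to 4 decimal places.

Survival from 65 to 71 is the product of surviving each interval: (1 − 0.05533) × (1 − 0.04984) × (1 − 0.05032) × (1 − 0.04151) × (1 − 0.03368) × (1 − 0.02939).
= 0.94467 × 0.95016 × 0.94968 × 0.95849 × 0.96632 × 0.97061 = 0.766315.

0.7663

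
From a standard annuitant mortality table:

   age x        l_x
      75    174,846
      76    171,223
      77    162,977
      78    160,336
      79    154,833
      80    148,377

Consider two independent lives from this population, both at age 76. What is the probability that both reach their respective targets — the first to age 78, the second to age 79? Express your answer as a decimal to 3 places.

0.847

p₁ = l_78/l_76 = 160,336/171,223 = 0.936416; p₂ = l_79/l_76 = 154,833/171,223 = 0.904277.
P(both) = p₁ × p₂ = 0.936416 × 0.904277 = 0.846779.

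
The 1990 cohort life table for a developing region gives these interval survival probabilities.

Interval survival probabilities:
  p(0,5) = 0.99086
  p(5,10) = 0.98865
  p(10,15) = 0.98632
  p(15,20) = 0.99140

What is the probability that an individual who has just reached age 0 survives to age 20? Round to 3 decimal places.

Survival from 0 to 20 is the product of surviving each interval: 0.99086 × 0.98865 × 0.98632 × 0.99140.
= 0.957903.

0.958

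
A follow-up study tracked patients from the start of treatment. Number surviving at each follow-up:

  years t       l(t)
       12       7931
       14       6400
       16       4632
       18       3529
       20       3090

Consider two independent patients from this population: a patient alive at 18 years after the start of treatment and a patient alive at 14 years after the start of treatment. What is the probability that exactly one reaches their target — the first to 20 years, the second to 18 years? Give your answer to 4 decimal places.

0.4614

p₁ = l(20)/l(18) = 3090/3529 = 0.875602; p₂ = l(18)/l(14) = 3529/6400 = 0.551406.
P(exactly one) = p₁(1−p₂) + (1−p₁)p₂ = 0.392790 + 0.068594 = 0.461384.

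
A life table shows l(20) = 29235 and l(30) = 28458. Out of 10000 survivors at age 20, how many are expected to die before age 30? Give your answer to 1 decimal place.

The relevant probability is 1 − 28458/29235 = 0.026578.
Expected number = 10000 × 0.026578 = 265.8.

265.8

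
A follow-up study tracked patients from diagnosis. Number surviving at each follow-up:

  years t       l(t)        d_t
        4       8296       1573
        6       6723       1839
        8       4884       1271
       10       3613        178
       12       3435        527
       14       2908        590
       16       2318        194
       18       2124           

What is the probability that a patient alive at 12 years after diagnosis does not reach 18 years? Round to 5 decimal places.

0.38166

P(die before 18 | alive at 12) = 1 − l(18)/l(12) = 1 − 2124/3435 = (1311)/3435 = 0.381659.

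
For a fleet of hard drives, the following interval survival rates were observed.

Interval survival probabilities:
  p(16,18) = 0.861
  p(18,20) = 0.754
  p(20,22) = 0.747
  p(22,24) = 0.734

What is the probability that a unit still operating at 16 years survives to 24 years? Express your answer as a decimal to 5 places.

0.35595

The overall survival probability is 0.861 × 0.754 × 0.747 × 0.734.
= 0.355952.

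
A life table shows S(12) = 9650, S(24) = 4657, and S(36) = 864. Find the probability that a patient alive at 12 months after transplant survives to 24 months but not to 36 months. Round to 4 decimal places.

This is the probability of reaching 24 but not 36, conditional on being alive at 12: (S(24) − S(36)) / S(12).
= (4657 − 864) / 9650 = 3793 / 9650 = 0.393057.

0.3931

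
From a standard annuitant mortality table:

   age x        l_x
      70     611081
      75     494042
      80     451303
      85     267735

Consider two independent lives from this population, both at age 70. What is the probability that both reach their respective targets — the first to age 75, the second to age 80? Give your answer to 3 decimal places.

p₁ = l_75/l_70 = 494042/611081 = 0.808472; p₂ = l_80/l_70 = 451303/611081 = 0.738532.
P(both) = p₁ × p₂ = 0.808472 × 0.738532 = 0.597082.

0.597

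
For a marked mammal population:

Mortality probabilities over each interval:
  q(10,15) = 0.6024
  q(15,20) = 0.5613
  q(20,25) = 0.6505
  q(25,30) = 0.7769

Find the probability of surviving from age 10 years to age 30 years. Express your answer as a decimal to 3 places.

0.014

The overall survival probability is (1 − 0.6024) × (1 − 0.5613) × (1 − 0.6505) × (1 − 0.7769).
= 0.3976 × 0.4387 × 0.3495 × 0.2231 = 0.013601.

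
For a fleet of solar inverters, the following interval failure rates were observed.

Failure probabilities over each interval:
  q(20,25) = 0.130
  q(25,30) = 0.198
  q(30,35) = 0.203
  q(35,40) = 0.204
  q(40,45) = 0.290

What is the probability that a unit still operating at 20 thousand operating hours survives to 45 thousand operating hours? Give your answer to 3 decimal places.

0.314

Survival from 20 to 45 is the product of surviving each interval: (1 − 0.130) × (1 − 0.198) × (1 − 0.203) × (1 − 0.204) × (1 − 0.290).
= 0.870 × 0.802 × 0.797 × 0.796 × 0.710 = 0.314285.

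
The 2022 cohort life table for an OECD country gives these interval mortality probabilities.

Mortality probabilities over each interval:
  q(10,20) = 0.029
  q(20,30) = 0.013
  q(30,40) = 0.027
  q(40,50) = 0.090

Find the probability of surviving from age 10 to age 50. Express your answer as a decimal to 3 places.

0.849

Chaining the interval survival probabilities: (1 − 0.029) × (1 − 0.013) × (1 − 0.027) × (1 − 0.090).
= 0.971 × 0.987 × 0.973 × 0.910 = 0.848576.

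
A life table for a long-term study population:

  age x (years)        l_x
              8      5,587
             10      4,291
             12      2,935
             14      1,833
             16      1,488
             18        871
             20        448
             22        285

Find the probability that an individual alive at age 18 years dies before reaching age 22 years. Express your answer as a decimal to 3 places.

0.673

P(die before 22 | alive at 18) = 1 − l_22/l_18 = 1 − 285/871 = (586)/871 = 0.672790.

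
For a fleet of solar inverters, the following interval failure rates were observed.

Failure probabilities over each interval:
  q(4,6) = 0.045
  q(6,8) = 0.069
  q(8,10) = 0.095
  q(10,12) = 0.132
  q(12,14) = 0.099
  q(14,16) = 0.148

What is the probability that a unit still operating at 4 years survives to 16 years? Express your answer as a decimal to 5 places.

Survival from 4 to 16 is the product of surviving each interval: (1 − 0.045) × (1 − 0.069) × (1 − 0.095) × (1 − 0.132) × (1 − 0.099) × (1 − 0.148).
= 0.955 × 0.931 × 0.905 × 0.868 × 0.901 × 0.852 = 0.536149.

0.53615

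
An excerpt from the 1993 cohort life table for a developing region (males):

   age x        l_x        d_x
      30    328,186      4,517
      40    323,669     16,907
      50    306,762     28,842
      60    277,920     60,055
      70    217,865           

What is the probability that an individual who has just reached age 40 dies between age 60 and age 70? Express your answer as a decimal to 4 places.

0.1855

This is the probability of reaching 60 but not 70, conditional on being alive at 40: (l_60 − l_70) / l_40.
= (277,920 − 217,865) / 323,669 = 60,055 / 323,669 = 0.185544.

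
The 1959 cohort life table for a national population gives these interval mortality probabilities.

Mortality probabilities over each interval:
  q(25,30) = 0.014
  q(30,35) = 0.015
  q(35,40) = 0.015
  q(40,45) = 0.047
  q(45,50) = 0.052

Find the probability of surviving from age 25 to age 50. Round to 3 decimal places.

0.864

Survival from 25 to 50 is the product of surviving each interval: (1 − 0.014) × (1 − 0.015) × (1 − 0.015) × (1 − 0.047) × (1 − 0.052).
= 0.986 × 0.985 × 0.985 × 0.953 × 0.948 = 0.864272.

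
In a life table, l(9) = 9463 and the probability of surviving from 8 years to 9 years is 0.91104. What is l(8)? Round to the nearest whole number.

10387

l(8) = l(9) / p = 9463 / 0.91104 = 10387.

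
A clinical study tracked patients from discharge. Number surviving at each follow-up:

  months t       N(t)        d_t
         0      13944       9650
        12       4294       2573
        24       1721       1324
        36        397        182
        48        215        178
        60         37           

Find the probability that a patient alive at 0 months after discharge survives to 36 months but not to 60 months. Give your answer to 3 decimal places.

0.026

This is the probability of reaching 36 but not 60, conditional on being alive at 0: (N(36) − N(60)) / N(0).
= (397 − 37) / 13944 = 360 / 13944 = 0.025818.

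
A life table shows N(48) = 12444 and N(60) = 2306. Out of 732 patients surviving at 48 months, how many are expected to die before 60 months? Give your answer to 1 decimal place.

596.4

The relevant probability is 1 − 2306/12444 = 0.814690.
Expected number = 732 × 0.814690 = 596.4.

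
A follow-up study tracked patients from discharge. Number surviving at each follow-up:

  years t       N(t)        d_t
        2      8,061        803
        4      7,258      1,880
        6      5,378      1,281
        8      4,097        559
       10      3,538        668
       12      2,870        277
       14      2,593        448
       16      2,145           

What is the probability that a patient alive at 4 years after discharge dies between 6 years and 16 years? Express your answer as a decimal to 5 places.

0.44544

This is the probability of reaching 6 but not 16, conditional on being alive at 4: (N(6) − N(16)) / N(4).
= (5,378 − 2,145) / 7,258 = 3,233 / 7,258 = 0.445440.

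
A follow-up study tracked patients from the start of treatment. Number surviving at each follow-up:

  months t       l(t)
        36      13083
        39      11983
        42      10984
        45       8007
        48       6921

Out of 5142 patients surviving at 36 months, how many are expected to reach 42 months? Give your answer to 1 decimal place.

The relevant probability is 10984/13083 = 0.839563.
Expected number = 5142 × 0.839563 = 4317.0.

4317.0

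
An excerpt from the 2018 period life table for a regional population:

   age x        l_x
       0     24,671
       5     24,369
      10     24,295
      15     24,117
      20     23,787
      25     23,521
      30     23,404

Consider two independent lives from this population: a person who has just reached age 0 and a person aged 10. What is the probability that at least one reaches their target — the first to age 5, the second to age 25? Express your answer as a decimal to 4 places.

p₁ = l_5/l_0 = 24,369/24,671 = 0.987759; p₂ = l_25/l_10 = 23,521/24,295 = 0.968142.
P(at least one) = 1 − (1−p₁)(1−p₂) = 1 − 0.012241 × 0.031858 = 0.999610.

0.9996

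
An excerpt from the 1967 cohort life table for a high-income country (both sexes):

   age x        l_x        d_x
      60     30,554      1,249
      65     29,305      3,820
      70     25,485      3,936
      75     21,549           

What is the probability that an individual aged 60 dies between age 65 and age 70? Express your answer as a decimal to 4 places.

0.1250

This is the probability of reaching 65 but not 70, conditional on being alive at 60: (l_65 − l_70) / l_60.
= (29,305 − 25,485) / 30,554 = 3,820 / 30,554 = 0.125025.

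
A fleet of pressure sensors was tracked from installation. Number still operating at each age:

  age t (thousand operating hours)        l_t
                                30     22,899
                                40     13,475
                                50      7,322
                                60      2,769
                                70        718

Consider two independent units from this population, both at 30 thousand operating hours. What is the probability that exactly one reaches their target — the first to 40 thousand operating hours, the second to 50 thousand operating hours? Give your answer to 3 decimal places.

0.532

p₁ = l_40/l_30 = 13,475/22,899 = 0.588454; p₂ = l_50/l_30 = 7,322/22,899 = 0.319752.
P(exactly one) = p₁(1−p₂) + (1−p₁)p₂ = 0.400295 + 0.131593 = 0.531887.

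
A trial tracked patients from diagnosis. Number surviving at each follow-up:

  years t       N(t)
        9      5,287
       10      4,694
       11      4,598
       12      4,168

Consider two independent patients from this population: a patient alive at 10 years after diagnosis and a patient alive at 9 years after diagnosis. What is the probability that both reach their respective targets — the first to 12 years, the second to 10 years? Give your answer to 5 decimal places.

p₁ = N(12)/N(10) = 4,168/4,694 = 0.887942; p₂ = N(10)/N(9) = 4,694/5,287 = 0.887838.
P(both) = p₁ × p₂ = 0.887942 × 0.887838 = 0.788349.

0.78835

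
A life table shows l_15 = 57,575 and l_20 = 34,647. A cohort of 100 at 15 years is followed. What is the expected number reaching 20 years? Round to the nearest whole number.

60

The relevant probability is 34,647/57,575 = 0.601772.
Expected number = 100 × 0.601772 = 60.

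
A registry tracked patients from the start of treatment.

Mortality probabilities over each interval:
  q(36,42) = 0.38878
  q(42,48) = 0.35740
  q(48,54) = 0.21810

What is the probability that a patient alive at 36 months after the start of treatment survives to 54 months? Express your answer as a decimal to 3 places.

Survival from 36 to 54 is the product of surviving each interval: (1 − 0.38878) × (1 − 0.35740) × (1 − 0.21810).
= 0.61122 × 0.64260 × 0.78190 = 0.307107.

0.307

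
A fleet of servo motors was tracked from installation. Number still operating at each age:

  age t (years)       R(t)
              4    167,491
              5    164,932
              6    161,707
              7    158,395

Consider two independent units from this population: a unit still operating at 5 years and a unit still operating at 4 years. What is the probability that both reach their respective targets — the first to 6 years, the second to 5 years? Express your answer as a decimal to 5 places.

0.96547

p₁ = R(6)/R(5) = 161,707/164,932 = 0.980446; p₂ = R(5)/R(4) = 164,932/167,491 = 0.984722.
P(both) = p₁ × p₂ = 0.980446 × 0.984722 = 0.965467.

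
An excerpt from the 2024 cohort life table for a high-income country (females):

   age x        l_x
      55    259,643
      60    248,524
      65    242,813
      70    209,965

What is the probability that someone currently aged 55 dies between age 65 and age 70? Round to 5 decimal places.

We want 10|5q55 = (l_65 − l_70)/l_55.
This is the probability of reaching 65 but not 70, conditional on being alive at 55: (l_65 − l_70) / l_55.
= (242,813 − 209,965) / 259,643 = 32,848 / 259,643 = 0.126512.

0.12651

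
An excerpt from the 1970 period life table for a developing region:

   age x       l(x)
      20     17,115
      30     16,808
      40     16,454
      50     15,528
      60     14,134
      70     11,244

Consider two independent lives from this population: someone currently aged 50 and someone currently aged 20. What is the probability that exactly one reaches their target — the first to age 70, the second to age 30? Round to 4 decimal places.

0.2839

p₁ = l(70)/l(50) = 11,244/15,528 = 0.724111; p₂ = l(30)/l(20) = 16,808/17,115 = 0.982063.
P(exactly one) = p₁(1−p₂) + (1−p₁)p₂ = 0.012988 + 0.270940 = 0.283929.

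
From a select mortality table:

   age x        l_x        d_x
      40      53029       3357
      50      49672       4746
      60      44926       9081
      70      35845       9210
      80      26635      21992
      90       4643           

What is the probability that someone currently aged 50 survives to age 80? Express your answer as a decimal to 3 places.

0.536

We want 30p50 = l_80/l_50.
The conditional survival probability is l_80/l_50 = 26635/49672 = 0.536218.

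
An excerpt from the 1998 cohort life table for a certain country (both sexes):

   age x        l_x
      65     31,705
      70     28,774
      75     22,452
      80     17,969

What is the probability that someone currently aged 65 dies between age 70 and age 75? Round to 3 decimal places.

We want 5|5q65 = (l_70 − l_75)/l_65.
This is the probability of reaching 70 but not 75, conditional on being alive at 65: (l_70 − l_75) / l_65.
= (28,774 − 22,452) / 31,705 = 6,322 / 31,705 = 0.199401.

0.199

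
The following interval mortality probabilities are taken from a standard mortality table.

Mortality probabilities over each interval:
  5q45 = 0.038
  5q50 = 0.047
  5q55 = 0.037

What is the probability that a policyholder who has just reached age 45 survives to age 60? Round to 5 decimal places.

0.88286

Survival from 45 to 60 is the product of surviving each interval: (1 − 0.038) × (1 − 0.047) × (1 − 0.037).
= 0.962 × 0.953 × 0.963 = 0.882865.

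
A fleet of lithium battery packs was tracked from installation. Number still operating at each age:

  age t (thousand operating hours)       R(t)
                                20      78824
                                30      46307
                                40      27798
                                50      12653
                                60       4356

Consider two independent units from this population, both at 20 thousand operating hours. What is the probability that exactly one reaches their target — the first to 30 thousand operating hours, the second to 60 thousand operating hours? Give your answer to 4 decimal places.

0.5778

p₁ = R(30)/R(20) = 46307/78824 = 0.587473; p₂ = R(60)/R(20) = 4356/78824 = 0.055262.
P(exactly one) = p₁(1−p₂) + (1−p₁)p₂ = 0.555008 + 0.022797 = 0.577805.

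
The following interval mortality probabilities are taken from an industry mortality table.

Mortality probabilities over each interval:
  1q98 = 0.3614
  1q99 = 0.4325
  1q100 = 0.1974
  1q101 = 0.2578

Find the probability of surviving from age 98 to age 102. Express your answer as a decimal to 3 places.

Survival from 98 to 102 is the product of surviving each interval: (1 − 0.3614) × (1 − 0.4325) × (1 − 0.1974) × (1 − 0.2578).
= 0.6386 × 0.5675 × 0.8026 × 0.7422 = 0.215881.

0.216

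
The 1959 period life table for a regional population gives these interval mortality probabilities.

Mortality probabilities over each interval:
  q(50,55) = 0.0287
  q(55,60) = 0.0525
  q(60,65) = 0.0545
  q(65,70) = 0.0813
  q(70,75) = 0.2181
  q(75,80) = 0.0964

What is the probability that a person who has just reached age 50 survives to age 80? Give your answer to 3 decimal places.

Chaining the interval survival probabilities: (1 − 0.0287) × (1 − 0.0525) × (1 − 0.0545) × (1 − 0.0813) × (1 − 0.2181) × (1 − 0.0964).
= 0.9713 × 0.9475 × 0.9455 × 0.9187 × 0.7819 × 0.9036 = 0.564801.

0.565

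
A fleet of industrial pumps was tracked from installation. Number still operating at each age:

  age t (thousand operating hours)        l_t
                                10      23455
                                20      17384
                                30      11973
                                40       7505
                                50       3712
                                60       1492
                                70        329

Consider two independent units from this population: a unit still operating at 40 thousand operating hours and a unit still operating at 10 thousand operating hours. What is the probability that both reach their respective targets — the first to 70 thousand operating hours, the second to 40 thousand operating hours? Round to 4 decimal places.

0.0140

p₁ = l_70/l_40 = 329/7505 = 0.043837; p₂ = l_40/l_10 = 7505/23455 = 0.319974.
P(both) = p₁ × p₂ = 0.043837 × 0.319974 = 0.014027.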